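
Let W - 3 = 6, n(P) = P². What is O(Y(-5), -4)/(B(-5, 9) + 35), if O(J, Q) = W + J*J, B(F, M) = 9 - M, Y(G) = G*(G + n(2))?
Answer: 34/35 ≈ 0.97143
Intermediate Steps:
W = 9 (W = 3 + 6 = 9)
Y(G) = G*(4 + G) (Y(G) = G*(G + 2²) = G*(G + 4) = G*(4 + G))
O(J, Q) = 9 + J² (O(J, Q) = 9 + J*J = 9 + J²)
O(Y(-5), -4)/(B(-5, 9) + 35) = (9 + (-5*(4 - 5))²)/((9 - 1*9) + 35) = (9 + (-5*(-1))²)/((9 - 9) + 35) = (9 + 5²)/(0 + 35) = (9 + 25)/35 = (1/35)*34 = 34/35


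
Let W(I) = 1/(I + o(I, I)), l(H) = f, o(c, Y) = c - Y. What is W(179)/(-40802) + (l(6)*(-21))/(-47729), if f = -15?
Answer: -2300668499/348591519782 ≈ -0.0065999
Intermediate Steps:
l(H) = -15
W(I) = 1/I (W(I) = 1/(I + (I - I)) = 1/(I + 0) = 1/I)
W(179)/(-40802) + (l(6)*(-21))/(-47729) = 1/(179*(-40802)) - 15*(-21)/(-47729) = (1/179)*(-1/40802) + 315*(-1/47729) = -1/7303558 - 315/47729 = -2300668499/348591519782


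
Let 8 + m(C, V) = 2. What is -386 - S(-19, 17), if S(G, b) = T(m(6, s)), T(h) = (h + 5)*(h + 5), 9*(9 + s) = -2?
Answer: -387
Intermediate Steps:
s = -83/9 (s = -9 + (⅑)*(-2) = -9 - 2/9 = -83/9 ≈ -9.2222)
m(C, V) = -6 (m(C, V) = -8 + 2 = -6)
T(h) = (5 + h)² (T(h) = (5 + h)*(5 + h) = (5 + h)²)
S(G, b) = 1 (S(G, b) = (5 - 6)² = (-1)² = 1)
-386 - S(-19, 17) = -386 - 1*1 = -386 - 1 = -387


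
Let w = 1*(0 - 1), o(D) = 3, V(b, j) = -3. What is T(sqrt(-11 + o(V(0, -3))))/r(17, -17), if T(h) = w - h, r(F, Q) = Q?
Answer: 1/17 + 2*I*sqrt(2)/17 ≈ 0.058824 + 0.16638*I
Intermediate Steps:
w = -1 (w = 1*(-1) = -1)
T(h) = -1 - h
T(sqrt(-11 + o(V(0, -3))))/r(17, -17) = (-1 - sqrt(-11 + 3))/(-17) = (-1 - sqrt(-8))*(-1/17) = (-1 - 2*I*sqrt(2))*(-1/17) = 1/17 + 2*I*sqrt(2)/17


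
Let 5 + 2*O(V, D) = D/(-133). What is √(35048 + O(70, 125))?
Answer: √619911537/133 ≈ 187.20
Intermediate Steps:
O(V, D) = -5/2 - D/266 (O(V, D) = -5/2 + (D/(-133))/2 = -5/2 + (D*(-1/133))/2 = -5/2 + (-D/133)/2 = -5/2 - D/266)
√(35048 + O(70, 125)) = √(35048 + (-5/2 - 1/266*125)) = √(35048 + (-5/2 - 125/266)) = √(35048 - 395/133) = √(4660989/133) = √619911537/133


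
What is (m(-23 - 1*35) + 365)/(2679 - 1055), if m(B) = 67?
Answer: 54/203 ≈ 0.26601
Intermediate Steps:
(m(-23 - 1*35) + 365)/(2679 - 1055) = (67 + 365)/(2679 - 1055) = 432/1624 = 432*(1/1624) = 54/203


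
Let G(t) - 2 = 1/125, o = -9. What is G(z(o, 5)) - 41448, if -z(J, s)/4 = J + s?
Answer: -5180749/125 ≈ -41446.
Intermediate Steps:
z(J, s) = -4*J - 4*s (z(J, s) = -4*(J + s) = -4*J - 4*s)
G(t) = 251/125 (G(t) = 2 + 1/125 = 251/125)
G(z(o, 5)) - 41448 = 251/125 - 41448 = -5180749/125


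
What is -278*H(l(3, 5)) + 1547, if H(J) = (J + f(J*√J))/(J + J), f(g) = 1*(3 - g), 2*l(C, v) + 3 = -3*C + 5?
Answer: 10690/7 + 139*I*√14/2 ≈ 1527.1 + 260.05*I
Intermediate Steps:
l(C, v) = 1 - 3*C/2 (l(C, v) = -3/2 + (-3*C + 5)/2 = -3/2 + (5 - 3*C)/2 = -3/2 + (5/2 - 3*C/2) = 1 - 3*C/2)
f(g) = 3 - g
H(J) = (3 + J - J^(3/2))/(2*J) (H(J) = (J + (3 - J*√J))/(J + J) = (J + (3 - J^(3/2)))/((2*J)) = (3 + J - J^(3/2))*(1/(2*J)) = (3 + J - J^(3/2))/(2*J))
-278*H(l(3, 5)) + 1547 = -139*(3 + (1 - 3/2*3) - (1 - 3/2*3)^(3/2))/(1 - 3/2*3) + 1547 = -139*(3 + (1 - 9/2) - (1 - 9/2)^(3/2))/(1 - 9/2) + 1547 = -139*(3 - 7/2 - (-7/2)^(3/2))/(-7/2) + 1547 = -139*(-2)*(3 - 7/2 - (-7)*I*√14/4)/7 + 1547 = -139*(-2)*(3 - 7/2 + 7*I*√14/4)/7 + 1547 = -139*(-2)*(-½ + 7*I*√14/4)/7 + 1547 = -278*(1/14 - I*√14/4) + 1547 = (-139/7 + 139*I*√14/2) + 1547 = 10690/7 + 139*I*√14/2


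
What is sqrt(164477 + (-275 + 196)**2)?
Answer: sqrt(170718) ≈ 413.18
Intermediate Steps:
sqrt(164477 + (-275 + 196)**2) = sqrt(164477 + (-79)**2) = sqrt(164477 + 6241) = sqrt(170718)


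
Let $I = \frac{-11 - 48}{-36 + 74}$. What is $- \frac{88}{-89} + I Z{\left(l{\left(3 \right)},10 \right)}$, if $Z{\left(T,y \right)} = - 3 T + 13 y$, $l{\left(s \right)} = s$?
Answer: $- \frac{632027}{3382} \approx -186.88$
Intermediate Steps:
$I = - \frac{59}{38} \approx -1.5526$
$- \frac{88}{-89} + I Z{\left(l{\left(3 \right)},10 \right)} = - \frac{88}{-89} - \frac{59 \left(\left(-3\right) 3 + 13 \cdot 10\right)}{38} = \left(-88\right) \left(- \frac{1}{89}\right) - \frac{59 \left(-9 + 130\right)}{38} = \frac{88}{89} - \frac{7139}{38} = - \frac{632027}{3382}$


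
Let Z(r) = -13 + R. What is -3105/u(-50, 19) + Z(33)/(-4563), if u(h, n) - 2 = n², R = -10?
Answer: -4719922/552123 ≈ -8.5487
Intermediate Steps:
u(h, n) = 2 + n²
Z(r) = -23 (Z(r) = -13 - 10 = -23)
-3105/u(-50, 19) + Z(33)/(-4563) = -3105/(2 + 19²) - 23/(-4563) = -3105/(2 + 361) - 23*(-1/4563) = -3105/363 + 23/4563 = -3105*1/363 + 23/4563 = -1035/121 + 23/4563 = -4719922/552123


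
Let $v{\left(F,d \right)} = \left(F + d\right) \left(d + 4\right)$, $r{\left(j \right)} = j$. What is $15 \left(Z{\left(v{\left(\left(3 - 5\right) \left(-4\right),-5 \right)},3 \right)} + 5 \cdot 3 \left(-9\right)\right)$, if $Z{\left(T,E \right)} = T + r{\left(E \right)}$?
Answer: $-2025$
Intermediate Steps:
$v{\left(F,d \right)} = \left(4 + d\right) \left(F + d\right)$ ($v{\left(F,d \right)} = \left(F + d\right) \left(4 + d\right) = \left(4 + d\right) \left(F + d\right)$)
$Z{\left(T,E \right)} = E + T$ ($Z{\left(T,E \right)} = T + E = E + T$)
$15 \left(Z{\left(v{\left(\left(3 - 5\right) \left(-4\right),-5 \right)},3 \right)} + 5 \cdot 3 \left(-9\right)\right) = 15 \left(\left(3 + \left(\left(-5\right)^{2} + 4 \left(3 - 5\right) \left(-4\right) + 4 \left(-5\right) + \left(3 - 5\right) \left(-4\right) \left(-5\right)\right)\right) + 5 \cdot 3 \left(-9\right)\right) = 15 \left(\left(3 + \left(25 + 4 \left(\left(-2\right) \left(-4\right)\right) - 20 + \left(-2\right) \left(-4\right) \left(-5\right)\right)\right) + 15 \left(-9\right)\right) = 15 \left(\left(3 + \left(25 + 4 \cdot 8 - 20 + 8 \left(-5\right)\right)\right) - 135\right) = 15 \left(\left(3 + \left(25 + 32 - 20 - 40\right)\right) - 135\right) = 15 \left(\left(3 - 3\right) - 135\right) = 15 \left(0 - 135\right) = 15 \left(-135\right) = -2025$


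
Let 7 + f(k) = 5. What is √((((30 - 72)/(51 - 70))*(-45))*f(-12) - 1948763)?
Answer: I*√703431623/19 ≈ 1395.9*I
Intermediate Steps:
f(k) = -2 (f(k) = -7 + 5 = -2)
√((((30 - 72)/(51 - 70))*(-45))*f(-12) - 1948763) = √((((30 - 72)/(51 - 70))*(-45))*(-2) - 1948763) = √((-42/(-19)*(-45))*(-2) - 1948763) = √((-42*(-1/19)*(-45))*(-2) - 1948763) = √(((42/19)*(-45))*(-2) - 1948763) = √(-1890/19*(-2) - 1948763) = √(3780/19 - 1948763) = √(-37022717/19) = I*√703431623/19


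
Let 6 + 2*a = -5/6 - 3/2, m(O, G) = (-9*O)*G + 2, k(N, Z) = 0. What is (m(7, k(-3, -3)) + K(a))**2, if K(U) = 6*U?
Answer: 529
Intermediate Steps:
m(O, G) = 2 - 9*G*O (m(O, G) = -9*G*O + 2 = 2 - 9*G*O)
a = -25/6 (a = -3 + (-5/6 - 3/2)/2 = -3 + (1/2)*(-7/3) = -3 - 7/6 = -25/6 ≈ -4.1667)
(m(7, k(-3, -3)) + K(a))**2 = ((2 - 9*0*7) + 6*(-25/6))**2 = ((2 + 0) - 25)**2 = (2 - 25)**2 = (-23)**2 = 529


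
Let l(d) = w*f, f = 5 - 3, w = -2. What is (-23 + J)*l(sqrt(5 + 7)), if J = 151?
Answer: -512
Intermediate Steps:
f = 2
l(d) = -4 (l(d) = -2*2 = -4)
(-23 + J)*l(sqrt(5 + 7)) = (-23 + 151)*(-4) = 128*(-4) = -512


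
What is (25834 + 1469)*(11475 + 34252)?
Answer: 1248484281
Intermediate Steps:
(25834 + 1469)*(11475 + 34252) = 27303*45727 = 1248484281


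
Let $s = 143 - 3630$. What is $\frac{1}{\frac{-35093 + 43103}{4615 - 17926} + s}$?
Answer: $- \frac{1479}{5158163} \approx -0.00028673$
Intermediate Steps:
$s = -3487$ ($s = 143 - 3630 = -3487$)
$\frac{1}{\frac{-35093 + 43103}{4615 - 17926} + s} = \frac{1}{\frac{-35093 + 43103}{4615 - 17926} - 3487} = \frac{1}{\frac{8010}{-13311} - 3487} = \frac{1}{8010 \left(- \frac{1}{13311}\right) - 3487} = \frac{1}{- \frac{890}{1479} - 3487} = \frac{1}{- \frac{5158163}{1479}} = - \frac{1479}{5158163}$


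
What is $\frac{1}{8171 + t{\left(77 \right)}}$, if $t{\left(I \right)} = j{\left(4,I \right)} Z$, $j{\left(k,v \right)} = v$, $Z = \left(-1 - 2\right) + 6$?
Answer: $\frac{1}{8402} \approx 0.00011902$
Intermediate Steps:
$Z = 3$ ($Z = -3 + 6 = 3$)
$t{\left(I \right)} = 3 I$ ($t{\left(I \right)} = I 3 = 3 I$)
$\frac{1}{8171 + t{\left(77 \right)}} = \frac{1}{8171 + 3 \cdot 77} = \frac{1}{8171 + 231} = \frac{1}{8402}$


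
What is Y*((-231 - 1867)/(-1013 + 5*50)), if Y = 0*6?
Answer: 0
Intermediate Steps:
Y = 0
Y*((-231 - 1867)/(-1013 + 5*50)) = 0*((-231 - 1867)/(-1013 + 5*50)) = 0*(-2098/(-1013 + 250)) = 0*(-2098/(-763)) = 0*(-2098*(-1/763)) = 0*(2098/763) = 0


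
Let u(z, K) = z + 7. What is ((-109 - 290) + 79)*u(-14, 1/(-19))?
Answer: 2240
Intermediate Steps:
u(z, K) = 7 + z
((-109 - 290) + 79)*u(-14, 1/(-19)) = ((-109 - 290) + 79)*(7 - 14) = (-399 + 79)*(-7) = -320*(-7) = 2240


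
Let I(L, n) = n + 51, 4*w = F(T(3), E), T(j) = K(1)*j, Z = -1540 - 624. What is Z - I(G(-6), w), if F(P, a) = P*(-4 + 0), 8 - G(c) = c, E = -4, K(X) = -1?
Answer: -2218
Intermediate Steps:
Z = -2164
T(j) = -j
G(c) = 8 - c
F(P, a) = -4*P (F(P, a) = P*(-4) = -4*P)
w = 3 (w = (-(-4)*3)/4 = (-4*(-3))/4 = (1/4)*12 = 3)
I(L, n) = 51 + n
Z - I(G(-6), w) = -2164 - (51 + 3) = -2164 - 1*54 = -2164 - 54 = -2218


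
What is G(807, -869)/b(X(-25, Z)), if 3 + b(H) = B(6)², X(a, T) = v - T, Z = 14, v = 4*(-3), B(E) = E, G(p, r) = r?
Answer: -79/3 ≈ -26.333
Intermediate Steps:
v = -12
X(a, T) = -12 - T
b(H) = 33 (b(H) = -3 + 6² = -3 + 36 = 33)
G(807, -869)/b(X(-25, Z)) = -869/33 = -869*1/33 = -79/3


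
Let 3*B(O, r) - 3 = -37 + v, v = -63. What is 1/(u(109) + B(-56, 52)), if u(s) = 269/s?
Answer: -327/9766 ≈ -0.033484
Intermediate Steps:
B(O, r) = -97/3 (B(O, r) = 1 + (-37 - 63)/3 = 1 + (⅓)*(-100) = 1 - 100/3 = -97/3)
1/(u(109) + B(-56, 52)) = 1/(269/109 - 97/3) = 1/(-9766/327) = -327/9766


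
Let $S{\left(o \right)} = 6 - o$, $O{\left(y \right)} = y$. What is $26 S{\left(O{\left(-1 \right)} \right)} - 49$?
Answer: $133$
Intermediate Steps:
$26 S{\left(O{\left(-1 \right)} \right)} - 49 = 26 \left(6 - -1\right) - 49 = 26 \left(6 + 1\right) - 49 = 26 \cdot 7 - 49 = 182 - 49 = 133$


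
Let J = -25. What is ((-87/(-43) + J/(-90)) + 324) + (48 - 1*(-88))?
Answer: 357821/774 ≈ 462.30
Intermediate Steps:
((-87/(-43) + J/(-90)) + 324) + (48 - 1*(-88)) = ((-87/(-43) - 25/(-90)) + 324) + (48 - 1*(-88)) = ((-87*(-1/43) - 25*(-1/90)) + 324) + (48 + 88) = ((87/43 + 5/18) + 324) + 136 = (1781/774 + 324) + 136 = 252557/774 + 136 = 357821/774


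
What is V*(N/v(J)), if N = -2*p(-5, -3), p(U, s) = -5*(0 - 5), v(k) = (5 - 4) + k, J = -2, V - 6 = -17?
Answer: -550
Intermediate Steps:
V = -11 (V = 6 - 17 = -11)
v(k) = 1 + k
p(U, s) = 25 (p(U, s) = -5*(-5) = 25)
N = -50 (N = -2*25 = -50)
V*(N/v(J)) = -(-550)/(1 - 2) = -(-550)/(-1) = -(-550)*(-1) = -11*50 = -550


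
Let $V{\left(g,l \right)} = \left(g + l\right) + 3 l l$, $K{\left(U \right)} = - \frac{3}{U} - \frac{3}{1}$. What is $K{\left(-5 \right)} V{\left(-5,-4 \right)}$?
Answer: $- \frac{468}{5} \approx -93.6$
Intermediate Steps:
$K{\left(U \right)} = -3 - \frac{3}{U}$ ($K{\left(U \right)} = - \frac{3}{U} - 3 = -3 - \frac{3}{U}$)
$V{\left(g,l \right)} = g + l + 3 l^{2}$ ($V{\left(g,l \right)} = \left(g + l\right) + 3 l^{2} = g + l + 3 l^{2}$)
$K{\left(-5 \right)} V{\left(-5,-4 \right)} = \left(-3 - \frac{3}{-5}\right) \left(-5 - 4 + 3 \left(-4\right)^{2}\right) = \left(-3 - - \frac{3}{5}\right) \left(-5 - 4 + 3 \cdot 16\right) = \left(-3 + \frac{3}{5}\right) \left(-5 - 4 + 48\right) = \left(- \frac{12}{5}\right) 39 = - \frac{468}{5}$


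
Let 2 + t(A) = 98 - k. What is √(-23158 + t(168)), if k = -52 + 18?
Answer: 2*I*√5757 ≈ 151.75*I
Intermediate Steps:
k = -34
t(A) = 130 (t(A) = -2 + (98 - 1*(-34)) = -2 + (98 + 34) = -2 + 132 = 130)
√(-23158 + t(168)) = √(-23158 + 130) = √(-23028) = 2*I*√5757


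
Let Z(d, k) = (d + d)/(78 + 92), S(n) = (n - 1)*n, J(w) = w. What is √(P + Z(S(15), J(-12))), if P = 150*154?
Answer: 3*√741846/17 ≈ 151.99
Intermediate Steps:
P = 23100
S(n) = n*(-1 + n) (S(n) = (-1 + n)*n = n*(-1 + n))
Z(d, k) = d/85 (Z(d, k) = (2*d)/170 = (2*d)*(1/170) = d/85)
√(P + Z(S(15), J(-12))) = √(23100 + (15*(-1 + 15))/85) = √(23100 + (15*14)/85) = √(23100 + (1/85)*210) = √(23100 + 42/17) = √(392742/17) = 3*√741846/17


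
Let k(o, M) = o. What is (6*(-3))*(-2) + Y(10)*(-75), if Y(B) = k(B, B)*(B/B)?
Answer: -714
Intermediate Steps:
Y(B) = B (Y(B) = B*(B/B) = B*1 = B)
(6*(-3))*(-2) + Y(10)*(-75) = (6*(-3))*(-2) + 10*(-75) = -18*(-2) - 750 = 36 - 750 = -714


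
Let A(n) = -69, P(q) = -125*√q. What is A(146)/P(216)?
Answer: 23*√6/1500 ≈ 0.037559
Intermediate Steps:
A(146)/P(216) = -69*(-√6/4500) = -(-23)*√6/1500 = 23*√6/1500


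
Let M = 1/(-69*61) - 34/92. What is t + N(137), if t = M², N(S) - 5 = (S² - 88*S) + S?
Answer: 485773663789/70862724 ≈ 6855.1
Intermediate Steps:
M = -3113/8418 (M = -1/69*1/61 - 34*1/92 = -1/4209 - 17/46 = -3113/8418 ≈ -0.36980)
N(S) = 5 + S² - 87*S (N(S) = 5 + ((S² - 88*S) + S) = 5 + (S² - 87*S) = 5 + S² - 87*S)
t = 9690769/70862724 (t = (-3113/8418)² = 9690769/70862724 ≈ 0.13675)
t + N(137) = 9690769/70862724 + (5 + 137² - 87*137) = 9690769/70862724 + (5 + 18769 - 11919) = 9690769/70862724 + 6855 = 485773663789/70862724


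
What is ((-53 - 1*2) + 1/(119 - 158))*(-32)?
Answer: 68672/39 ≈ 1760.8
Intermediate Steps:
((-53 - 1*2) + 1/(119 - 158))*(-32) = ((-53 - 2) + 1/(-39))*(-32) = (-55 - 1/39)*(-32) = -2146/39*(-32) = 68672/39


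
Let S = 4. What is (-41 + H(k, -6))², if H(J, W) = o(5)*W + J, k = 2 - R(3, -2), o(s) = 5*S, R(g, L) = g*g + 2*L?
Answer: 26896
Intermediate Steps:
R(g, L) = g² + 2*L
o(s) = 20 (o(s) = 5*4 = 20)
k = -3 (k = 2 - (3² + 2*(-2)) = 2 - (9 - 4) = 2 - 1*5 = 2 - 5 = -3)
H(J, W) = J + 20*W (H(J, W) = 20*W + J = J + 20*W)
(-41 + H(k, -6))² = (-41 + (-3 + 20*(-6)))² = (-41 + (-3 - 120))² = (-41 - 123)² = (-164)² = 26896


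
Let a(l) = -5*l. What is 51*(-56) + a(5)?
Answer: -2881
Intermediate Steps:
51*(-56) + a(5) = 51*(-56) - 5*5 = -2856 - 25 = -2881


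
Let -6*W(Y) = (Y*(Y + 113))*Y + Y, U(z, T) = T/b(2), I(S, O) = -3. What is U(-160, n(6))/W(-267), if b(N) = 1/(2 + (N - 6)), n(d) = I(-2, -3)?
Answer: 12/3659591 ≈ 3.2791e-6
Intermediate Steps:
n(d) = -3
b(N) = 1/(-4 + N) (b(N) = 1/(2 + (-6 + N)) = 1/(-4 + N))
U(z, T) = -2*T (U(z, T) = T/(1/(-4 + 2)) = T/(1/(-2)) = T/(-½) = T*(-2) = -2*T)
W(Y) = -Y/6 - Y²*(113 + Y)/6 (W(Y) = -((Y*(Y + 113))*Y + Y)/6 = -((Y*(113 + Y))*Y + Y)/6 = -(Y²*(113 + Y) + Y)/6 = -(Y + Y²*(113 + Y))/6 = -Y/6 - Y²*(113 + Y)/6)
U(-160, n(6))/W(-267) = (-2*(-3))/((-⅙*(-267)*(1 + (-267)² + 113*(-267)))) = 6/((-⅙*(-267)*(1 + 71289 - 30171))) = 6/((-⅙*(-267)*41119)) = 6/(3659591/2) = 6*(2/3659591) = 12/3659591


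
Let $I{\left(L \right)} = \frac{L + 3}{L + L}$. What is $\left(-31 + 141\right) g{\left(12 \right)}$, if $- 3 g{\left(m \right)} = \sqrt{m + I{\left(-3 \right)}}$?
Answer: $- \frac{220 \sqrt{3}}{3} \approx -127.02$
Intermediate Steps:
$I{\left(L \right)} = \frac{3 + L}{2 L}$
$g{\left(m \right)} = - \frac{\sqrt{m}}{3}$ ($g{\left(m \right)} = - \frac{\sqrt{m + \frac{3 - 3}{2 \left(-3\right)}}}{3} = - \frac{\sqrt{m + \frac{1}{2} \left(- \frac{1}{3}\right) 0}}{3} = - \frac{\sqrt{m + 0}}{3} = - \frac{\sqrt{m}}{3}$)
$\left(-31 + 141\right) g{\left(12 \right)} = \left(-31 + 141\right) \left(- \frac{\sqrt{12}}{3}\right) = 110 \left(- \frac{2 \sqrt{3}}{3}\right) = - \frac{220 \sqrt{3}}{3}$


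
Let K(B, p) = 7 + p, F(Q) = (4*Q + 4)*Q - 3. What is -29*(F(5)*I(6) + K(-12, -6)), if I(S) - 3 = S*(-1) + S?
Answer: -10208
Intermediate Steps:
F(Q) = -3 + Q*(4 + 4*Q) (F(Q) = (4 + 4*Q)*Q - 3 = Q*(4 + 4*Q) - 3 = -3 + Q*(4 + 4*Q))
I(S) = 3 (I(S) = 3 + (S*(-1) + S) = 3 + (-S + S) = 3 + 0 = 3)
-29*(F(5)*I(6) + K(-12, -6)) = -29*((-3 + 4*5 + 4*5²)*3 + (7 - 6)) = -29*((-3 + 20 + 4*25)*3 + 1) = -29*((-3 + 20 + 100)*3 + 1) = -29*(117*3 + 1) = -29*(351 + 1) = -29*352 = -10208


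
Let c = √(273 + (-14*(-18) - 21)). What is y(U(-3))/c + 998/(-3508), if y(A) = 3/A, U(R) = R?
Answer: -499/1754 - √14/84 ≈ -0.32904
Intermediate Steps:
c = 6*√14 (c = √(273 + (252 - 21)) = √(273 + 231) = √504 = 6*√14 ≈ 22.450)
y(U(-3))/c + 998/(-3508) = (3/(-3))/((6*√14)) + 998/(-3508) = (3*(-⅓))*(√14/84) + 998*(-1/3508) = -√14/84 - 499/1754 = -499/1754 - √14/84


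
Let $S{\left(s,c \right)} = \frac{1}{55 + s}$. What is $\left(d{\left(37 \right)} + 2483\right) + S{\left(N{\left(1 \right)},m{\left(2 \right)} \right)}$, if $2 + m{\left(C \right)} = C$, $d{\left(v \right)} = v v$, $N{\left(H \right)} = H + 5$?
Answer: $\frac{234973}{61} \approx 3852.0$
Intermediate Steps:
$N{\left(H \right)} = 5 + H$
$d{\left(v \right)} = v^{2}$
$m{\left(C \right)} = -2 + C$
$\left(d{\left(37 \right)} + 2483\right) + S{\left(N{\left(1 \right)},m{\left(2 \right)} \right)} = \left(37^{2} + 2483\right) + \frac{1}{55 + \left(5 + 1\right)} = \left(1369 + 2483\right) + \frac{1}{55 + 6} = 3852 + \frac{1}{61} = \frac{234973}{61}$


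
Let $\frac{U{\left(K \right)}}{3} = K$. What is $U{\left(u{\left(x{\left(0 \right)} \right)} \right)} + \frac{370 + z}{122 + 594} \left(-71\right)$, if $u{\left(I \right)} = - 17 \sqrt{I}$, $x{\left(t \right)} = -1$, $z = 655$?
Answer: $- \frac{72775}{716} - 51 i \approx -101.64 - 51.0 i$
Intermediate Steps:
$U{\left(K \right)} = 3 K$
$U{\left(u{\left(x{\left(0 \right)} \right)} \right)} + \frac{370 + z}{122 + 594} \left(-71\right) = 3 \left(- 17 \sqrt{-1}\right) + \frac{370 + 655}{122 + 594} \left(-71\right) = 3 \left(- 17 i\right) + \frac{1025}{716} \left(-71\right) = - 51 i + 1025 \cdot \frac{1}{716} \left(-71\right) = - 51 i + \frac{1025}{716} \left(-71\right) = - 51 i - \frac{72775}{716} = - \frac{72775}{716} - 51 i$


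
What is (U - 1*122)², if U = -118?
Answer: 57600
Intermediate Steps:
(U - 1*122)² = (-118 - 1*122)² = (-118 - 122)² = (-240)² = 57600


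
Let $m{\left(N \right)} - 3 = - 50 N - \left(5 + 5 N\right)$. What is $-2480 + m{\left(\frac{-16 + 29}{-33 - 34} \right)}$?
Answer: $- \frac{165579}{67} \approx -2471.3$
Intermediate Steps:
$m{\left(N \right)} = -2 - 55 N$ ($m{\left(N \right)} = 3 - \left(5 + 55 N\right) = -2 - 55 N$)
$-2480 + m{\left(\frac{-16 + 29}{-33 - 34} \right)} = -2480 - \left(2 + 55 \frac{-16 + 29}{-33 - 34}\right) = -2480 - \left(2 + 55 \frac{13}{-67}\right) = -2480 - \left(2 + 55 \cdot 13 \left(- \frac{1}{67}\right)\right) = -2480 - - \frac{581}{67} = -2480 + \left(-2 + \frac{715}{67}\right) = -2480 + \frac{581}{67} = - \frac{165579}{67}$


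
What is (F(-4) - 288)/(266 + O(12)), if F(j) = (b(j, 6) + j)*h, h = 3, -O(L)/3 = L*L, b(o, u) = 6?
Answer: 141/83 ≈ 1.6988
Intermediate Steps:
O(L) = -3*L² (O(L) = -3*L*L = -3*L²)
F(j) = 18 + 3*j (F(j) = (6 + j)*3 = 18 + 3*j)
(F(-4) - 288)/(266 + O(12)) = ((18 + 3*(-4)) - 288)/(266 - 3*12²) = ((18 - 12) - 288)/(266 - 3*144) = (6 - 288)/(266 - 432) = -282/(-166) = -282*(-1/166) = 141/83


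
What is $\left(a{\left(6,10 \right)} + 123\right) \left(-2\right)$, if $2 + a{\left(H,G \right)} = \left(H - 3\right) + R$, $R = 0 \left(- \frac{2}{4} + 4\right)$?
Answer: $-248$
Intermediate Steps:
$R = 0$ ($R = 0 \left(\left(-2\right) \frac{1}{4} + 4\right) = 0 \left(- \frac{1}{2} + 4\right) = 0 \cdot \frac{7}{2} = 0$)
$a{\left(H,G \right)} = -5 + H$ ($a{\left(H,G \right)} = -2 + \left(\left(H - 3\right) + 0\right) = -2 + \left(\left(-3 + H\right) + 0\right) = -2 + \left(-3 + H\right) = -5 + H$)
$\left(a{\left(6,10 \right)} + 123\right) \left(-2\right) = \left(\left(-5 + 6\right) + 123\right) \left(-2\right) = \left(1 + 123\right) \left(-2\right) = 124 \left(-2\right) = -248$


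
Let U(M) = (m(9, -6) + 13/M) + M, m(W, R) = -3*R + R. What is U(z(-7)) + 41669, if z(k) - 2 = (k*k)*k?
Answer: 14096927/341 ≈ 41340.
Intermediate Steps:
z(k) = 2 + k³ (z(k) = 2 + (k*k)*k = 2 + k²*k = 2 + k³)
m(W, R) = -2*R
U(M) = 12 + M + 13/M (U(M) = (-2*(-6) + 13/M) + M = (12 + 13/M) + M = 12 + M + 13/M)
U(z(-7)) + 41669 = (12 + (2 + (-7)³) + 13/(2 + (-7)³)) + 41669 = (12 + (2 - 343) + 13/(2 - 343)) + 41669 = (12 - 341 + 13/(-341)) + 41669 = (12 - 341 + 13*(-1/341)) + 41669 = (12 - 341 - 13/341) + 41669 = -112202/341 + 41669 = 14096927/341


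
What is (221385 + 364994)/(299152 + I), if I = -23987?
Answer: 586379/275165 ≈ 2.1310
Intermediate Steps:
(221385 + 364994)/(299152 + I) = (221385 + 364994)/(299152 - 23987) = 586379/275165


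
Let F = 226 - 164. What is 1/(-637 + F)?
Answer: -1/575 ≈ -0.0017391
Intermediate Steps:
F = 62
1/(-637 + F) = 1/(-637 + 62) = 1/(-575) = -1/575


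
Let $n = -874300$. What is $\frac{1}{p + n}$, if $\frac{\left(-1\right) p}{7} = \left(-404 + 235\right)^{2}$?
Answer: $- \frac{1}{1074227} \approx -9.309 \cdot 10^{-7}$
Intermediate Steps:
$p = -199927$ ($p = - 7 \left(-404 + 235\right)^{2} = - 7 \left(-169\right)^{2} = \left(-7\right) 28561 = -199927$)
$\frac{1}{p + n} = \frac{1}{-199927 - 874300} = \frac{1}{-1074227} = - \frac{1}{1074227}$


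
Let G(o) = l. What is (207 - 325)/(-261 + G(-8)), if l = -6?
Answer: 118/267 ≈ 0.44195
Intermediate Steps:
G(o) = -6
(207 - 325)/(-261 + G(-8)) = (207 - 325)/(-261 - 6) = -118/(-267) = -118*(-1/267) = 118/267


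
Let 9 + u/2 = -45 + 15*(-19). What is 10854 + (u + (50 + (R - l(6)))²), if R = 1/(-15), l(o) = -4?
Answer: 2944081/225 ≈ 13085.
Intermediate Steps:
R = -1/15 ≈ -0.066667
u = -678 (u = -18 + 2*(-45 + 15*(-19)) = -18 + 2*(-45 - 285) = -18 + 2*(-330) = -18 - 660 = -678)
10854 + (u + (50 + (R - l(6)))²) = 10854 + (-678 + (50 + (-1/15 - 1*(-4)))²) = 10854 + (-678 + (50 + (-1/15 + 4))²) = 10854 + (-678 + (50 + 59/15)²) = 10854 + (-678 + (809/15)²) = 10854 + (-678 + 654481/225) = 10854 + 501931/225 = 2944081/225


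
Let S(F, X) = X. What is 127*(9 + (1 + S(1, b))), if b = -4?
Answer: 762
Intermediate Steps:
127*(9 + (1 + S(1, b))) = 127*(9 + (1 - 4)) = 127*(9 - 3) = 127*6 = 762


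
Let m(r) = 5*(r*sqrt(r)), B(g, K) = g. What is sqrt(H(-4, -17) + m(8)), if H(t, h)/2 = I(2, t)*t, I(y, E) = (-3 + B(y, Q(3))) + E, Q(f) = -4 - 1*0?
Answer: 2*sqrt(10 + 20*sqrt(2)) ≈ 12.375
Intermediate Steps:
Q(f) = -4 (Q(f) = -4 + 0 = -4)
I(y, E) = -3 + E + y (I(y, E) = (-3 + y) + E = -3 + E + y)
H(t, h) = 2*t*(-1 + t) (H(t, h) = 2*((-3 + t + 2)*t) = 2*((-1 + t)*t) = 2*(t*(-1 + t)) = 2*t*(-1 + t))
m(r) = 5*r**(3/2)
sqrt(H(-4, -17) + m(8)) = sqrt(2*(-4)*(-1 - 4) + 5*8**(3/2)) = sqrt(2*(-4)*(-5) + 5*(16*sqrt(2))) = sqrt(40 + 80*sqrt(2))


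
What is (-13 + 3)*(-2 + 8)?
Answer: -60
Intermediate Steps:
(-13 + 3)*(-2 + 8) = -10*6 = -60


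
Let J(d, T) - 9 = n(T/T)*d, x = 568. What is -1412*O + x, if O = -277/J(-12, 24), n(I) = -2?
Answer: 409868/33 ≈ 12420.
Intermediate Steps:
J(d, T) = 9 - 2*d
O = -277/33 (O = -277/(9 - 2*(-12)) = -277/(9 + 24) = -277/33 ≈ -8.3939)
-1412*O + x = -1412*(-277/33) + 568 = 391124/33 + 568 = 409868/33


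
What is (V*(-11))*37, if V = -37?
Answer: 15059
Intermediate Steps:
(V*(-11))*37 = -37*(-11)*37 = 407*37 = 15059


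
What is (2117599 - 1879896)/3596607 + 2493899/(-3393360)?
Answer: -906995860957/1356064703280 ≈ -0.66884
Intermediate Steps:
(2117599 - 1879896)/3596607 + 2493899/(-3393360) = 237703*(1/3596607) + 2493899*(-1/3393360) = 237703/3596607 - 2493899/3393360 = -906995860957/1356064703280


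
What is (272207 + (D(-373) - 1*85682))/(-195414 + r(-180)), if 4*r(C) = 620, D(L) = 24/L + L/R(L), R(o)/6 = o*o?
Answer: -417442805/436989642 ≈ -0.95527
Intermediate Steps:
R(o) = 6*o**2 (R(o) = 6*(o*o) = 6*o**2)
D(L) = 145/(6*L) (D(L) = 24/L + L/((6*L**2)) = 24/L + L*(1/(6*L**2)) = 24/L + 1/(6*L) = 145/(6*L))
r(C) = 155 (r(C) = (1/4)*620 = 155)
(272207 + (D(-373) - 1*85682))/(-195414 + r(-180)) = (272207 + ((145/6)/(-373) - 1*85682))/(-195414 + 155) = (272207 + ((145/6)*(-1/373) - 85682))/(-195259) = (272207 + (-145/2238 - 85682))*(-1/195259) = (272207 - 191756461/2238)*(-1/195259) = (417442805/2238)*(-1/195259) = -417442805/436989642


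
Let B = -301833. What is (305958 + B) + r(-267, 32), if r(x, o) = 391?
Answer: 4516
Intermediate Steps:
(305958 + B) + r(-267, 32) = (305958 - 301833) + 391 = 4125 + 391 = 4516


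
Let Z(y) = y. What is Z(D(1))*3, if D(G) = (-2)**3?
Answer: -24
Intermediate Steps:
D(G) = -8
Z(D(1))*3 = -8*3 = -24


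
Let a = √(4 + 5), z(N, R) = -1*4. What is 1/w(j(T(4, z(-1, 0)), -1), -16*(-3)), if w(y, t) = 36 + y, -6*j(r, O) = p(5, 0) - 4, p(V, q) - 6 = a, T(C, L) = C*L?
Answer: 6/211 ≈ 0.028436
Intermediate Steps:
z(N, R) = -4
a = 3 (a = √9 = 3)
p(V, q) = 9 (p(V, q) = 6 + 3 = 9)
j(r, O) = -⅚ (j(r, O) = -(9 - 4)/6 = -⅙*5 = -⅚)
1/w(j(T(4, z(-1, 0)), -1), -16*(-3)) = 1/(36 - ⅚) = 1/(211/6) = 6/211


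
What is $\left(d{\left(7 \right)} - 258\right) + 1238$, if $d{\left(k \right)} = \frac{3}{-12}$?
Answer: $\frac{3919}{4} \approx 979.75$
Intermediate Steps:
$d{\left(k \right)} = - \frac{1}{4}$ ($d{\left(k \right)} = 3 \left(- \frac{1}{12}\right) = - \frac{1}{4}$)
$\left(d{\left(7 \right)} - 258\right) + 1238 = \left(- \frac{1}{4} - 258\right) + 1238 = - \frac{1033}{4} + 1238 = \frac{3919}{4}$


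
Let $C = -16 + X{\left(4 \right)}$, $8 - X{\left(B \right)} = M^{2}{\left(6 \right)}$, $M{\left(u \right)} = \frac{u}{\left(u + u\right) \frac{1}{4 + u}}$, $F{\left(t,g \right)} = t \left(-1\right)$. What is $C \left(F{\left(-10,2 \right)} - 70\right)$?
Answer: $1980$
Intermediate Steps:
$F{\left(t,g \right)} = - t$
$M{\left(u \right)} = 2 + \frac{u}{2}$ ($M{\left(u \right)} = \frac{u}{2 u \frac{1}{4 + u}} = u \frac{4 + u}{2 u} = 2 + \frac{u}{2}$)
$X{\left(B \right)} = -17$ ($X{\left(B \right)} = 8 - \left(2 + \frac{1}{2} \cdot 6\right)^{2} = 8 - \left(2 + 3\right)^{2} = 8 - 5^{2} = 8 - 25 = -17$)
$C = -33$ ($C = -16 - 17 = -33$)
$C \left(F{\left(-10,2 \right)} - 70\right) = - 33 \left(\left(-1\right) \left(-10\right) - 70\right) = - 33 \left(10 - 70\right) = \left(-33\right) \left(-60\right) = 1980$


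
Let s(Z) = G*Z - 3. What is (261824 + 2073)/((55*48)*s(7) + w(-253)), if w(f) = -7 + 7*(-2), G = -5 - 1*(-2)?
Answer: -263897/63381 ≈ -4.1637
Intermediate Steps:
G = -3 (G = -5 + 2 = -3)
s(Z) = -3 - 3*Z (s(Z) = -3*Z - 3 = -3 - 3*Z)
w(f) = -21 (w(f) = -7 - 14 = -21)
(261824 + 2073)/((55*48)*s(7) + w(-253)) = (261824 + 2073)/((55*48)*(-3 - 3*7) - 21) = 263897/(2640*(-3 - 21) - 21) = 263897/(2640*(-24) - 21) = 263897/(-63360 - 21) = 263897/(-63381) = 263897*(-1/63381) = -263897/63381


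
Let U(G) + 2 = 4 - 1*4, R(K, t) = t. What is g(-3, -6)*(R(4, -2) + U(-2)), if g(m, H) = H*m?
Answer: -72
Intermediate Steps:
U(G) = -2 (U(G) = -2 + (4 - 1*4) = -2 + (4 - 4) = -2 + 0 = -2)
g(-3, -6)*(R(4, -2) + U(-2)) = (-6*(-3))*(-2 - 2) = 18*(-4) = -72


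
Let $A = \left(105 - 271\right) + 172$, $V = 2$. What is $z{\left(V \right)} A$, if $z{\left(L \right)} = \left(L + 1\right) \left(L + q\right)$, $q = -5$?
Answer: $-54$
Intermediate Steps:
$z{\left(L \right)} = \left(1 + L\right) \left(-5 + L\right)$ ($z{\left(L \right)} = \left(L + 1\right) \left(L - 5\right) = \left(1 + L\right) \left(-5 + L\right)$)
$A = 6$ ($A = -166 + 172 = 6$)
$z{\left(V \right)} A = \left(-5 + 2^{2} - 8\right) 6 = \left(-5 + 4 - 8\right) 6 = \left(-9\right) 6 = -54$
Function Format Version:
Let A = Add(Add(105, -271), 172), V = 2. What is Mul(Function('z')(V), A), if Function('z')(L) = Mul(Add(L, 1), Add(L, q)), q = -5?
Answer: -54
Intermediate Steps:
Function('z')(L) = Mul(Add(1, L), Add(-5, L)) (Function('z')(L) = Mul(Add(L, 1), Add(L, -5)) = Mul(Add(1, L), Add(-5, L)))
A = 6 (A = Add(-166, 172) = 6)
Mul(Function('z')(V), A) = Mul(Add(-5, Pow(2, 2), Mul(-4, 2)), 6) = Mul(Add(-5, 4, -8), 6) = Mul(-9, 6) = -54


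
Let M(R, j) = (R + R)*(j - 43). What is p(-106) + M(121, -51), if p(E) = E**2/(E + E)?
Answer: -22801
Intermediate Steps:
M(R, j) = 2*R*(-43 + j) (M(R, j) = (2*R)*(-43 + j) = 2*R*(-43 + j))
p(E) = E/2 (p(E) = E**2/((2*E)) = (1/(2*E))*E**2 = E/2)
p(-106) + M(121, -51) = (1/2)*(-106) + 2*121*(-43 - 51) = -53 + 2*121*(-94) = -53 - 22748 = -22801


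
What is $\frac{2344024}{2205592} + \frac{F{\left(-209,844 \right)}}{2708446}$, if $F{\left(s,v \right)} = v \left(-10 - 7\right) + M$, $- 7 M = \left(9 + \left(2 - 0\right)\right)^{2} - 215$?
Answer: $\frac{2763707717154}{2613505488139} \approx 1.0575$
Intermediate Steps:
$M = \frac{94}{7}$ ($M = - \frac{\left(9 + \left(2 - 0\right)\right)^{2} - 215}{7} = - \frac{\left(9 + \left(2 + 0\right)\right)^{2} - 215}{7} = - \frac{\left(9 + 2\right)^{2} - 215}{7} = - \frac{11^{2} - 215}{7} = - \frac{121 - 215}{7} = \left(- \frac{1}{7}\right) \left(-94\right) = \frac{94}{7} \approx 13.429$)
$F{\left(s,v \right)} = \frac{94}{7} - 17 v$ ($F{\left(s,v \right)} = v \left(-10 - 7\right) + \frac{94}{7} = v \left(-17\right) + \frac{94}{7} = - 17 v + \frac{94}{7} = \frac{94}{7} - 17 v$)
$\frac{2344024}{2205592} + \frac{F{\left(-209,844 \right)}}{2708446} = \frac{2344024}{2205592} + \frac{\frac{94}{7} - 14348}{2708446} = 2344024 \cdot \frac{1}{2205592} + \left(\frac{94}{7} - 14348\right) \frac{1}{2708446} = \frac{293003}{275699} - \frac{50171}{9479561} = \frac{2763707717154}{2613505488139}$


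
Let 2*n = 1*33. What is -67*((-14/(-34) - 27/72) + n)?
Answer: -150683/136 ≈ -1108.0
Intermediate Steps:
n = 33/2 (n = (1*33)/2 = (½)*33 = 33/2 ≈ 16.500)
-67*((-14/(-34) - 27/72) + n) = -67*((-14/(-34) - 27/72) + 33/2) = -67*((-14*(-1/34) - 27*1/72) + 33/2) = -67*((7/17 - 3/8) + 33/2) = -67*(5/136 + 33/2) = -67*2249/136 = -150683/136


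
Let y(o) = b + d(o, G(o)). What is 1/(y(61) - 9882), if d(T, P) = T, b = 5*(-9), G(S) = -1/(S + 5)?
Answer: -1/9866 ≈ -0.00010136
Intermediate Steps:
G(S) = -1/(5 + S)
b = -45
y(o) = -45 + o
1/(y(61) - 9882) = 1/((-45 + 61) - 9882) = 1/(16 - 9882) = 1/(-9866) = -1/9866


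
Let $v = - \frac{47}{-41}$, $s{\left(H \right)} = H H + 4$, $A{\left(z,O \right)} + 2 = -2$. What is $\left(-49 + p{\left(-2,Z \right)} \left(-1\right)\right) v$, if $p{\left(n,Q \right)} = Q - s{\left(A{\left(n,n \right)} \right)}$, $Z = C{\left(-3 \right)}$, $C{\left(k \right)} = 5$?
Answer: $- \frac{1598}{41} \approx -38.976$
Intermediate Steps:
$A{\left(z,O \right)} = -4$ ($A{\left(z,O \right)} = -2 - 2 = -4$)
$s{\left(H \right)} = 4 + H^{2}$ ($s{\left(H \right)} = H^{2} + 4 = 4 + H^{2}$)
$v = \frac{47}{41}$ ($v = \left(-47\right) \left(- \frac{1}{41}\right) = \frac{47}{41} \approx 1.1463$)
$Z = 5$
$p{\left(n,Q \right)} = -20 + Q$ ($p{\left(n,Q \right)} = Q - \left(4 + \left(-4\right)^{2}\right) = Q - \left(4 + 16\right) = Q - 20 = -20 + Q$)
$\left(-49 + p{\left(-2,Z \right)} \left(-1\right)\right) v = \left(-49 + \left(-20 + 5\right) \left(-1\right)\right) \frac{47}{41} = \left(-49 - -15\right) \frac{47}{41} = \left(-49 + 15\right) \frac{47}{41} = \left(-34\right) \frac{47}{41} = - \frac{1598}{41}$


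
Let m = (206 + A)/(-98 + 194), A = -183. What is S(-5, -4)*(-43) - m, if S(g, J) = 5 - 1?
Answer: -16535/96 ≈ -172.24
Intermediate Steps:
S(g, J) = 4
m = 23/96 (m = (206 - 183)/(-98 + 194) = 23/96 ≈ 0.23958)
S(-5, -4)*(-43) - m = 4*(-43) - 1*23/96 = -172 - 23/96 = -16535/96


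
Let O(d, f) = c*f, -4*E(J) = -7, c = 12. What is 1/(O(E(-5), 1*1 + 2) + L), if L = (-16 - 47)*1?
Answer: -1/27 ≈ -0.037037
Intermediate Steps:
E(J) = 7/4 (E(J) = -¼*(-7) = 7/4)
O(d, f) = 12*f
L = -63 (L = -63*1 = -63)
1/(O(E(-5), 1*1 + 2) + L) = 1/(12*(1*1 + 2) - 63) = 1/(12*(1 + 2) - 63) = 1/(12*3 - 63) = 1/(36 - 63) = 1/(-27) = -1/27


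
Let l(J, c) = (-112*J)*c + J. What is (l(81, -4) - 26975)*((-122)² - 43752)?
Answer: -271185992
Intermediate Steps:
l(J, c) = J - 112*J*c (l(J, c) = -112*J*c + J = J - 112*J*c)
(l(81, -4) - 26975)*((-122)² - 43752) = (81*(1 - 112*(-4)) - 26975)*((-122)² - 43752) = (81*(1 + 448) - 26975)*(14884 - 43752) = (81*449 - 26975)*(-28868) = (36369 - 26975)*(-28868) = 9394*(-28868) = -271185992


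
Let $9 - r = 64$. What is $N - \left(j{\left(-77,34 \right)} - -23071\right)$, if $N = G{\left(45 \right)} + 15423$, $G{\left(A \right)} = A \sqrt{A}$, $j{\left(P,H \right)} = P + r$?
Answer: $-7516 + 135 \sqrt{5} \approx -7214.1$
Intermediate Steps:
$r = -55$ ($r = 9 - 64 = -55$)
$j{\left(P,H \right)} = -55 + P$ ($j{\left(P,H \right)} = P - 55 = -55 + P$)
$G{\left(A \right)} = A^{\frac{3}{2}}$
$N = 15423 + 135 \sqrt{5}$ ($N = 45^{\frac{3}{2}} + 15423 = 135 \sqrt{5} + 15423 = 15423 + 135 \sqrt{5} \approx 15725.0$)
$N - \left(j{\left(-77,34 \right)} - -23071\right) = \left(15423 + 135 \sqrt{5}\right) - \left(\left(-55 - 77\right) - -23071\right) = \left(15423 + 135 \sqrt{5}\right) - \left(-132 + 23071\right) = \left(15423 + 135 \sqrt{5}\right) - 22939 = -7516 + 135 \sqrt{5}$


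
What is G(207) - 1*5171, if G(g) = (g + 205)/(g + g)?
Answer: -1070191/207 ≈ -5170.0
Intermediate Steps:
G(g) = (205 + g)/(2*g) (G(g) = (205 + g)/((2*g)) = (205 + g)*(1/(2*g)) = (205 + g)/(2*g))
G(207) - 1*5171 = (½)*(205 + 207)/207 - 1*5171 = (½)*(1/207)*412 - 5171 = 206/207 - 5171 = -1070191/207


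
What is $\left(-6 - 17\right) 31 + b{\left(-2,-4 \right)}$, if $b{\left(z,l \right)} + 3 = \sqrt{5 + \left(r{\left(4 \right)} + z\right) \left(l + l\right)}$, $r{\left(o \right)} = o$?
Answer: $-716 + i \sqrt{11} \approx -716.0 + 3.3166 i$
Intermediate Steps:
$b{\left(z,l \right)} = -3 + \sqrt{5 + 2 l \left(4 + z\right)}$ ($b{\left(z,l \right)} = -3 + \sqrt{5 + \left(4 + z\right) \left(l + l\right)} = -3 + \sqrt{5 + \left(4 + z\right) 2 l} = -3 + \sqrt{5 + 2 l \left(4 + z\right)}$)
$\left(-6 - 17\right) 31 + b{\left(-2,-4 \right)} = \left(-6 - 17\right) 31 - \left(3 - \sqrt{5 + 8 \left(-4\right) + 2 \left(-4\right) \left(-2\right)}\right) = \left(-6 - 17\right) 31 - \left(3 - \sqrt{5 - 32 + 16}\right) = \left(-23\right) 31 - \left(3 - \sqrt{-11}\right) = -713 - \left(3 - i \sqrt{11}\right) = -716 + i \sqrt{11}$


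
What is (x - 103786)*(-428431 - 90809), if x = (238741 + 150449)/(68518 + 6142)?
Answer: 201160678424340/3733 ≈ 5.3887e+10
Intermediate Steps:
x = 38919/7466 (x = 389190/74660 = 389190*(1/74660) = 38919/7466 ≈ 5.2128)
(x - 103786)*(-428431 - 90809) = (38919/7466 - 103786)*(-428431 - 90809) = -774827357/7466*(-519240) = 201160678424340/3733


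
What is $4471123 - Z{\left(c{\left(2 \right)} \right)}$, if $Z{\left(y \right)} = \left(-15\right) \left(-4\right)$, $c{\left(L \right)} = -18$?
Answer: $4471063$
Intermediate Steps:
$Z{\left(y \right)} = 60$
$4471123 - Z{\left(c{\left(2 \right)} \right)} = 4471123 - 60 = 4471063$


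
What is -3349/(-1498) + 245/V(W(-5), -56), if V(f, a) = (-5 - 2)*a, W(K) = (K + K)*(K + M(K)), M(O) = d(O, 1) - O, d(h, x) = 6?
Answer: 17141/5992 ≈ 2.8606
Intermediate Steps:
M(O) = 6 - O
W(K) = 12*K (W(K) = (K + K)*(K + (6 - K)) = (2*K)*6 = 12*K)
V(f, a) = -7*a
-3349/(-1498) + 245/V(W(-5), -56) = -3349/(-1498) + 245/((-7*(-56))) = -3349*(-1/1498) + 245/392 = 3349/1498 + 245*(1/392) = 3349/1498 + 5/8 = 17141/5992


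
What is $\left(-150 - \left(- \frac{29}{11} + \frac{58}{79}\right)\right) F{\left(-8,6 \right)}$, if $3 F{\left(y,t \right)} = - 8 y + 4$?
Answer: $- \frac{2917132}{869} \approx -3356.9$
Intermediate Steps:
$F{\left(y,t \right)} = \frac{4}{3} - \frac{8 y}{3}$ ($F{\left(y,t \right)} = \frac{- 8 y + 4}{3} = \frac{4 - 8 y}{3} = \frac{4}{3} - \frac{8 y}{3}$)
$\left(-150 - \left(- \frac{29}{11} + \frac{58}{79}\right)\right) F{\left(-8,6 \right)} = \left(-150 - \left(- \frac{29}{11} + \frac{58}{79}\right)\right) \left(\frac{4}{3} - - \frac{64}{3}\right) = \left(-150 - \left(\frac{58}{79} + \frac{29}{-11}\right)\right) \left(\frac{4}{3} + \frac{64}{3}\right) = \left(-150 - - \frac{1653}{869}\right) \frac{68}{3} = \left(-150 + \left(\frac{29}{11} - \frac{58}{79}\right)\right) \frac{68}{3} = \left(-150 + \frac{1653}{869}\right) \frac{68}{3} = \left(- \frac{128697}{869}\right) \frac{68}{3} = - \frac{2917132}{869}$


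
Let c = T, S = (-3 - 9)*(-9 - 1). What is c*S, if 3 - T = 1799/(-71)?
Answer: 241440/71 ≈ 3400.6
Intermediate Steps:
T = 2012/71 (T = 3 - 1799/(-71) = 3 - 1799*(-1)/71 = 3 - 1*(-1799/71) = 3 + 1799/71 = 2012/71 ≈ 28.338)
S = 120 (S = -12*(-10) = 120)
c = 2012/71 ≈ 28.338
c*S = (2012/71)*120 = 241440/71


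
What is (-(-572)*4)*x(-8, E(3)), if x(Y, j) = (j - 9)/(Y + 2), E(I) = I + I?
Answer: 1144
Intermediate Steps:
E(I) = 2*I
x(Y, j) = (-9 + j)/(2 + Y)
(-(-572)*4)*x(-8, E(3)) = (-(-572)*4)*((-9 + 2*3)/(2 - 8)) = (-52*(-44))*((-9 + 6)/(-6)) = 2288*(-⅙*(-3)) = 2288*(½) = 1144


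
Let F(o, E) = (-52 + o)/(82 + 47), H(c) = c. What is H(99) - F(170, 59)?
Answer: 12653/129 ≈ 98.085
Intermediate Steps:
F(o, E) = -52/129 + o/129 (F(o, E) = (-52 + o)/129 = (-52 + o)*(1/129) = -52/129 + o/129)
H(99) - F(170, 59) = 99 - (-52/129 + (1/129)*170) = 99 - (-52/129 + 170/129) = 99 - 1*118/129 = 99 - 118/129 = 12653/129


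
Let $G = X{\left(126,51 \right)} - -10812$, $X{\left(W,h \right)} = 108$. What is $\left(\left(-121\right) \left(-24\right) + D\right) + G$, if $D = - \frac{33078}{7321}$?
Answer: $\frac{101172426}{7321} \approx 13819.0$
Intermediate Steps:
$G = 10920$ ($G = 108 - -10812 = 108 + 10812 = 10920$)
$D = - \frac{33078}{7321}$ ($D = \left(-33078\right) \frac{1}{7321} = - \frac{33078}{7321} \approx -4.5182$)
$\left(\left(-121\right) \left(-24\right) + D\right) + G = \left(\left(-121\right) \left(-24\right) - \frac{33078}{7321}\right) + 10920 = \left(2904 - \frac{33078}{7321}\right) + 10920 = \frac{21227106}{7321} + 10920 = \frac{101172426}{7321}$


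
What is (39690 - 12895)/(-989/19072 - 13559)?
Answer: -511034240/258598237 ≈ -1.9762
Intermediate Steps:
(39690 - 12895)/(-989/19072 - 13559) = 26795/(-989*1/19072 - 13559) = 26795/(-989/19072 - 13559) = 26795/(-258598237/19072) = 26795*(-19072/258598237) = -511034240/258598237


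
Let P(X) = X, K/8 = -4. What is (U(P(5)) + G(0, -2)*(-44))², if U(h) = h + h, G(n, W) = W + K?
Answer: 2268036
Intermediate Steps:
K = -32 (K = 8*(-4) = -32)
G(n, W) = -32 + W (G(n, W) = W - 32 = -32 + W)
U(h) = 2*h
(U(P(5)) + G(0, -2)*(-44))² = (2*5 + (-32 - 2)*(-44))² = (10 - 34*(-44))² = (10 + 1496)² = 1506² = 2268036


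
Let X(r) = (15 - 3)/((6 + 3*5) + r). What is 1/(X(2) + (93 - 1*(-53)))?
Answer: 23/3370 ≈ 0.0068249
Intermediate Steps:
X(r) = 12/(21 + r) (X(r) = 12/((6 + 15) + r) = 12/(21 + r))
1/(X(2) + (93 - 1*(-53))) = 1/(12/(21 + 2) + (93 - 1*(-53))) = 1/(12/23 + (93 + 53)) = 1/(12*(1/23) + 146) = 1/(12/23 + 146) = 1/(3370/23) = 23/3370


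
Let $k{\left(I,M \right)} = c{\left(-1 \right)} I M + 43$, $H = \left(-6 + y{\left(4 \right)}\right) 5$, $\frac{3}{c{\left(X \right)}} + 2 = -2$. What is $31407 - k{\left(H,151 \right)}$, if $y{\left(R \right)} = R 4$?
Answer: $\frac{74053}{2} \approx 37027.0$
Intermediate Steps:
$y{\left(R \right)} = 4 R$
$c{\left(X \right)} = - \frac{3}{4}$ ($c{\left(X \right)} = \frac{3}{-2 - 2} = \frac{3}{-4} = 3 \left(- \frac{1}{4}\right) = - \frac{3}{4}$)
$H = 50$ ($H = \left(-6 + 4 \cdot 4\right) 5 = \left(-6 + 16\right) 5 = 10 \cdot 5 = 50$)
$k{\left(I,M \right)} = 43 - \frac{3 I M}{4}$ ($k{\left(I,M \right)} = - \frac{3 I}{4} M + 43 = - \frac{3 I M}{4} + 43 = 43 - \frac{3 I M}{4}$)
$31407 - k{\left(H,151 \right)} = 31407 - \left(43 - \frac{75}{2} \cdot 151\right) = 31407 - \left(43 - \frac{11325}{2}\right) = 31407 - - \frac{11239}{2} = 31407 + \frac{11239}{2} = \frac{74053}{2}$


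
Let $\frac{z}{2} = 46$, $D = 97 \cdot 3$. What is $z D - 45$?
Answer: $26727$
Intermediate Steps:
$D = 291$
$z = 92$ ($z = 2 \cdot 46 = 92$)
$z D - 45 = 92 \cdot 291 - 45 = 26772 - 45 = 26727$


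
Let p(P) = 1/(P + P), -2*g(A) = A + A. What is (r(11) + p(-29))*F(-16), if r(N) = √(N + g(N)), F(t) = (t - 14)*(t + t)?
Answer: -480/29 ≈ -16.552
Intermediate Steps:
g(A) = -A (g(A) = -(A + A)/2 = -A)
F(t) = 2*t*(-14 + t) (F(t) = (-14 + t)*(2*t) = 2*t*(-14 + t))
r(N) = 0 (r(N) = √(N - N) = √0 = 0)
p(P) = 1/(2*P)
(r(11) + p(-29))*F(-16) = (0 + (½)/(-29))*(2*(-16)*(-14 - 16)) = (0 + (½)*(-1/29))*(2*(-16)*(-30)) = (0 - 1/58)*960 = -1/58*960 = -480/29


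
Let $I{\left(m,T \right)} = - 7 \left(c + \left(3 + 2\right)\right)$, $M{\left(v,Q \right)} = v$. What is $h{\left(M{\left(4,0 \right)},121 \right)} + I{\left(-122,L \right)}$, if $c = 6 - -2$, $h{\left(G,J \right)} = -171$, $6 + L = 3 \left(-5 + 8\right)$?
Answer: $-262$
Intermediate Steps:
$L = 3$ ($L = -6 + 3 \left(-5 + 8\right) = -6 + 3 \cdot 3 = -6 + 9 = 3$)
$c = 8$ ($c = 6 + 2 = 8$)
$I{\left(m,T \right)} = -91$ ($I{\left(m,T \right)} = - 7 \left(8 + \left(3 + 2\right)\right) = - 7 \left(8 + 5\right) = \left(-7\right) 13 = -91$)
$h{\left(M{\left(4,0 \right)},121 \right)} + I{\left(-122,L \right)} = -171 - 91 = -262$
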